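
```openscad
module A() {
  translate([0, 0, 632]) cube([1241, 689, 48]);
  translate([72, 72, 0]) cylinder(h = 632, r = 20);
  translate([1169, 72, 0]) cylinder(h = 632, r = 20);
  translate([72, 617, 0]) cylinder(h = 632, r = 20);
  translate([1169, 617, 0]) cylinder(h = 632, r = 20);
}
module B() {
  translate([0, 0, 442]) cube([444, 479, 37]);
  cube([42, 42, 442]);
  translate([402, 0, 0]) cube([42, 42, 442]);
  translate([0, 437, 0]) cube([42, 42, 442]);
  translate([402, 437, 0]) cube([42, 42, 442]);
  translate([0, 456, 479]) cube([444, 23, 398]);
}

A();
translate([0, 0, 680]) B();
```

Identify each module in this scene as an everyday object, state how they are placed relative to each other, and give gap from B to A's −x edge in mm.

A is a table. B is a chair. The chair is on top of the table. The gap from the chair to the table's −x edge is 0 mm.

The chair's min-x is at 0; the table's min-x is 0; gap = 0 mm.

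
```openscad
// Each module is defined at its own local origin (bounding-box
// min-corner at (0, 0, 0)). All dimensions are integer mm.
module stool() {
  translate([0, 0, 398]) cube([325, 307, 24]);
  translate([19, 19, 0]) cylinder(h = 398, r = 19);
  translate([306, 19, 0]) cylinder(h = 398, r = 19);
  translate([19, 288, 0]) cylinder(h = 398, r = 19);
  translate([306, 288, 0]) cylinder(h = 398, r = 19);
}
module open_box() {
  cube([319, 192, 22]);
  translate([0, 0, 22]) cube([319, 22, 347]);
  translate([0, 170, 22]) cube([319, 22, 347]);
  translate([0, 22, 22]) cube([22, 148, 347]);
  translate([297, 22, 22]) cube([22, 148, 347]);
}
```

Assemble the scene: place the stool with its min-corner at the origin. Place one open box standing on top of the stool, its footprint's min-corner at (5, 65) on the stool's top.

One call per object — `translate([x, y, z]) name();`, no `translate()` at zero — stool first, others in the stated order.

stool();
translate([5, 65, 422]) open_box();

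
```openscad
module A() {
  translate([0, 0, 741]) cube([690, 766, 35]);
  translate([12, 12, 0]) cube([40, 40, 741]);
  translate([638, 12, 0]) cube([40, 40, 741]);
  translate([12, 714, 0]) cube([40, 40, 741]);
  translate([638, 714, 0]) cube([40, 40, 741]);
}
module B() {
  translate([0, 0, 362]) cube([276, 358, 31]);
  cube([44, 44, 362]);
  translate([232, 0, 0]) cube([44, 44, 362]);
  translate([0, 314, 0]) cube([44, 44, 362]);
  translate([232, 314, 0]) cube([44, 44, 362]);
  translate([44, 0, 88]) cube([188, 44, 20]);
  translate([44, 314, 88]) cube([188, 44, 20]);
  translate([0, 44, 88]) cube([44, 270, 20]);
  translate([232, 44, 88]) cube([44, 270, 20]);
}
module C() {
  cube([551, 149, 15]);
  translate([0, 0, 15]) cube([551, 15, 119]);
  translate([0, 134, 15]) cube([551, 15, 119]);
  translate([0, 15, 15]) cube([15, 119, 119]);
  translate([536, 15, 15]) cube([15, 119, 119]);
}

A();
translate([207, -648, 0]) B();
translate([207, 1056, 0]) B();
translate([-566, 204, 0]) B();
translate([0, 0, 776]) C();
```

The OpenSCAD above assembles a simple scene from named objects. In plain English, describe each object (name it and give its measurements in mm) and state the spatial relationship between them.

A is a rectangular dining table. The top is 690×766×35 mm with its upper surface at z = 776 mm. It stands on four 40×40 mm square legs, each inset 12 mm from the nearest pair of top edges, running from the floor to the underside of the top.

B is a four-legged stool. The seat is a 276×358×31 mm slab whose top surface is at z = 393 mm; four square legs, each 44×44 mm in cross-section, run from the floor (z = 0) to the underside of the seat, each flush with a corner of the seat. Four stretchers, 44 mm wide and 20 mm tall, connect adjacent legs with their undersides at z = 88 mm, each running between the inner faces of the legs it joins and aligned with the legs' outer faces on the other axis.

C is an open-topped rectangular box: outside dimensions 551×149×134 mm, with a uniform wall and base thickness of 15 mm. The base is a full 551×149 slab on the floor; four walls sit on top of the base. The front and back walls (the −y and +y sides) span the full width; the two side walls fit between them.

Three stools sit around the table at the −y, +y, −x sides. The open box is on top of the table.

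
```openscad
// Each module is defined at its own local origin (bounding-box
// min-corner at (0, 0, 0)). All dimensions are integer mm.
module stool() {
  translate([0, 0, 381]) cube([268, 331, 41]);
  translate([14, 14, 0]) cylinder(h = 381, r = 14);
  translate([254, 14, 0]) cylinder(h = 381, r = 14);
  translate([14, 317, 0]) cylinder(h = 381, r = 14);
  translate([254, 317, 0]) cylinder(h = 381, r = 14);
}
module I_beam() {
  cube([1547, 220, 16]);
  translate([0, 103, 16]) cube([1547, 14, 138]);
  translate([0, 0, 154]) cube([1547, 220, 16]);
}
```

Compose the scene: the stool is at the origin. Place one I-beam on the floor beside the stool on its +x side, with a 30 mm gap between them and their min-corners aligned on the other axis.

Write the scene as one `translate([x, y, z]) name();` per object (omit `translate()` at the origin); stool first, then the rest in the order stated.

stool();
translate([298, 0, 0]) I_beam();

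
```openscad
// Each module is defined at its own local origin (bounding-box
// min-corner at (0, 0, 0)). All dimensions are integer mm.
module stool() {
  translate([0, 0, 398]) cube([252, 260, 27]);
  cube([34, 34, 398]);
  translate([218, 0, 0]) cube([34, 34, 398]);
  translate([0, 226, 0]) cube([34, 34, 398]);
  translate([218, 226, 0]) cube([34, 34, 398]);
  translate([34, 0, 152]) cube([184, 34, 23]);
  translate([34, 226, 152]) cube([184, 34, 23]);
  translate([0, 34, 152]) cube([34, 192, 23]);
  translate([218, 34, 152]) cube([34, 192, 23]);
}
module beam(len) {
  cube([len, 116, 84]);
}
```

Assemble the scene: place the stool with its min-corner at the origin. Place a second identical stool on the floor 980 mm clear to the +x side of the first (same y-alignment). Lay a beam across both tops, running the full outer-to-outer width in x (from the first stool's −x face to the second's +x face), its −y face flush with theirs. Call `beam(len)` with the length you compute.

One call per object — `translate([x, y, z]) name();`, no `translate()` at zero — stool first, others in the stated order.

stool();
translate([1232, 0, 0]) stool();
translate([0, 0, 425]) beam(1484);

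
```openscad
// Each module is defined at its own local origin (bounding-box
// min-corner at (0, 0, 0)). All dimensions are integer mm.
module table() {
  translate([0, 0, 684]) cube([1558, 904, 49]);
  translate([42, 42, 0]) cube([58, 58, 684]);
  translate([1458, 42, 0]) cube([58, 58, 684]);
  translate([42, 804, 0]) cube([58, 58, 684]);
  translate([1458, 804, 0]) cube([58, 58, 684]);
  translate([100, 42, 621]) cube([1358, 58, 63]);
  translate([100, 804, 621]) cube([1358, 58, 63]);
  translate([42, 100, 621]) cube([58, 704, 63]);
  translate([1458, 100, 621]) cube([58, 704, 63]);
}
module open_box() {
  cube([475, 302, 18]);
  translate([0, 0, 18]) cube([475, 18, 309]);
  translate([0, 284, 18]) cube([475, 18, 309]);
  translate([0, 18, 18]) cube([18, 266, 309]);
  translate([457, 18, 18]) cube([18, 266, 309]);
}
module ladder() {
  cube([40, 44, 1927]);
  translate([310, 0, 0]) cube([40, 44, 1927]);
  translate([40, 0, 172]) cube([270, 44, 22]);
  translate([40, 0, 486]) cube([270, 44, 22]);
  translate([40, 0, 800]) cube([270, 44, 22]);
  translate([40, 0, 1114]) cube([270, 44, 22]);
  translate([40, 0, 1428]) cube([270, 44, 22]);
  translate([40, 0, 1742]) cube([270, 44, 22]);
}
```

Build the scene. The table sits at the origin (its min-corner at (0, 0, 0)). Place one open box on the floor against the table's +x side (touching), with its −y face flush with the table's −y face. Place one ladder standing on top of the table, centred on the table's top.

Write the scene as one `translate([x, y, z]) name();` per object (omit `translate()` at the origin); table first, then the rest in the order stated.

table();
translate([1558, 0, 0]) open_box();
translate([604, 430, 733]) ladder();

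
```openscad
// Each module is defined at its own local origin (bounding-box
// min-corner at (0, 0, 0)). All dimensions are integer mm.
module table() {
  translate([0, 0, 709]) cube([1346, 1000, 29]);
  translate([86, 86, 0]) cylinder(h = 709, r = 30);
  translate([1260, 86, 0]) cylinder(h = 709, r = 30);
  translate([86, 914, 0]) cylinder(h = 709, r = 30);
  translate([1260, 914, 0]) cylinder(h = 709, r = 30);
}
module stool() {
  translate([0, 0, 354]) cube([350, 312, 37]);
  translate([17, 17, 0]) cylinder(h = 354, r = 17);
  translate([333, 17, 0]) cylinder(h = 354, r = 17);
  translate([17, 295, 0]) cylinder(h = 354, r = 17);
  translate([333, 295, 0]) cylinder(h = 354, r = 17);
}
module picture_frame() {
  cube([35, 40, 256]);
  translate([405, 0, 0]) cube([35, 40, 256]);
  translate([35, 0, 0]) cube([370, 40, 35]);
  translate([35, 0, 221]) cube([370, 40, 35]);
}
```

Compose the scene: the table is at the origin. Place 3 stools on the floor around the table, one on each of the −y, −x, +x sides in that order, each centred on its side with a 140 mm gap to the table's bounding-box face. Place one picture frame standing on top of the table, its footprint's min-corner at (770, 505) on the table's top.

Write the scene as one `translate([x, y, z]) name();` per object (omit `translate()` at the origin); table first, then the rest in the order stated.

table();
translate([498, -452, 0]) stool();
translate([-490, 344, 0]) stool();
translate([1486, 344, 0]) stool();
translate([770, 505, 738]) picture_frame();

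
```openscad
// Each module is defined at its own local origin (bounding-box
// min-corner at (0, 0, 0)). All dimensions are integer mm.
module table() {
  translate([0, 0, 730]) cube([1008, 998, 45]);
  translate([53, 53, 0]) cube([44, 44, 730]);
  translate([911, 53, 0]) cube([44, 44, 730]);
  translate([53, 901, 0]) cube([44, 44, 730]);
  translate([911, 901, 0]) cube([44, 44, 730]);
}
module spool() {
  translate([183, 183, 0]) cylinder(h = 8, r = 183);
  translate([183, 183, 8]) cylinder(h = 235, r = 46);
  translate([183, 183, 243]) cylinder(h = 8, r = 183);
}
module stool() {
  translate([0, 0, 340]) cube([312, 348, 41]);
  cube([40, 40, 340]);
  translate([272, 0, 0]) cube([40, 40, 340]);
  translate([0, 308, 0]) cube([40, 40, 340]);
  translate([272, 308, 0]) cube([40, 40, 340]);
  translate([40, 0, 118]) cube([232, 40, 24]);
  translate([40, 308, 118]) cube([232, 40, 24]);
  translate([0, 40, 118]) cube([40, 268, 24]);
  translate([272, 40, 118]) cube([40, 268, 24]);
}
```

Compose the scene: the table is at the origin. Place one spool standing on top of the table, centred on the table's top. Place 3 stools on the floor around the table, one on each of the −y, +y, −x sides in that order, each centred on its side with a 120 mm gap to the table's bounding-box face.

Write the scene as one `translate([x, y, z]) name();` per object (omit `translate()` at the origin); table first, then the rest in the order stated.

table();
translate([321, 316, 775]) spool();
translate([348, -468, 0]) stool();
translate([348, 1118, 0]) stool();
translate([-432, 325, 0]) stool();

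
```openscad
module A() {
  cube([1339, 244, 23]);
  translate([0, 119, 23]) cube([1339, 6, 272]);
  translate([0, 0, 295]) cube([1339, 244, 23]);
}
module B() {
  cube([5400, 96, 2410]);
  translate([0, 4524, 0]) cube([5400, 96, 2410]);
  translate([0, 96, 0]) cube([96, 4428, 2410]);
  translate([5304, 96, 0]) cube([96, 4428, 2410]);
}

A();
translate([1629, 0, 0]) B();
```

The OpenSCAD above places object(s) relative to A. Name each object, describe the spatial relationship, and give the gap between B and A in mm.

The house frame's nearest face is 290 mm from the I-beam's +x face.

A is an I-beam. B is a house frame. The house frame is on the floor beside the I-beam on its +x side. The gap between the house frame and the I-beam is 290 mm.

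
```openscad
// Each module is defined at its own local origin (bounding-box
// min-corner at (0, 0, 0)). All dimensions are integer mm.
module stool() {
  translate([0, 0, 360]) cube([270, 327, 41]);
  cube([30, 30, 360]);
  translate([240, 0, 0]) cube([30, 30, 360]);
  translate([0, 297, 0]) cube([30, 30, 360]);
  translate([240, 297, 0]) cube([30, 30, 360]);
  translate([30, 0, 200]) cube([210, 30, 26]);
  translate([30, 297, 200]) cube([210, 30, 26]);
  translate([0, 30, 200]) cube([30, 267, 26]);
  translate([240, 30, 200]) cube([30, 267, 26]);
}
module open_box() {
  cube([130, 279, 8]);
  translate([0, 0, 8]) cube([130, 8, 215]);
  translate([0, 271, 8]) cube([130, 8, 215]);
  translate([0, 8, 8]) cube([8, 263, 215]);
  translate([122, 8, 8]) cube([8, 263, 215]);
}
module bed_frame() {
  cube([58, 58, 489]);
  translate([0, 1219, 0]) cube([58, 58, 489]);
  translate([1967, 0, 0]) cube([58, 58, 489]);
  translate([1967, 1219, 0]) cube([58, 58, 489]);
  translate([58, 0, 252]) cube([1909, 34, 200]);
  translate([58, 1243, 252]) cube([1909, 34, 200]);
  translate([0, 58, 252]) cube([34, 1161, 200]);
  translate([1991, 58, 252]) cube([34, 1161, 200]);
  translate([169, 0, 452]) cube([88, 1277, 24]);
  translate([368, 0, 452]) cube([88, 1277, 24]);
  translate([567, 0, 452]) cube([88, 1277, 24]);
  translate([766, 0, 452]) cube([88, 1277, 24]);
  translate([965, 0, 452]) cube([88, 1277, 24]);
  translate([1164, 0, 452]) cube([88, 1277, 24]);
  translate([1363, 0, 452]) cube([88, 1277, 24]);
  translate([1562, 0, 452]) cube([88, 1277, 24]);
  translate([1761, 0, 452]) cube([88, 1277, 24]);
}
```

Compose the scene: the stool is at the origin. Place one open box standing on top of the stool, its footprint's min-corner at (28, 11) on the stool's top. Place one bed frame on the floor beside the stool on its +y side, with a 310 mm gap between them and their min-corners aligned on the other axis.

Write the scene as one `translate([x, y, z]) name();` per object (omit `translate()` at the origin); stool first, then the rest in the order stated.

stool();
translate([28, 11, 401]) open_box();
translate([0, 637, 0]) bed_frame();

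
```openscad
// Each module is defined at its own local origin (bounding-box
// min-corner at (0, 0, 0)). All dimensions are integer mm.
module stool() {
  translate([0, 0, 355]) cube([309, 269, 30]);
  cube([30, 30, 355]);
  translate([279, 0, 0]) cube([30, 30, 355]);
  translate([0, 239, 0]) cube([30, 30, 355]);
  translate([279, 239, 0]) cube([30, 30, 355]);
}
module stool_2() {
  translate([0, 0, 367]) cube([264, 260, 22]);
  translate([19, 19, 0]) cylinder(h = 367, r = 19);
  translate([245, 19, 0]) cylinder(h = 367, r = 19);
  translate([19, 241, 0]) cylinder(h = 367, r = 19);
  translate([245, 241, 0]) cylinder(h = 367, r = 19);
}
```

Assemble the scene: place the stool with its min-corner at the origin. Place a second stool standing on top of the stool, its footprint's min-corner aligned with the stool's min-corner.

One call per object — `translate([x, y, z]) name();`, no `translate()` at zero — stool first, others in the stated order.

stool();
translate([0, 0, 385]) stool_2();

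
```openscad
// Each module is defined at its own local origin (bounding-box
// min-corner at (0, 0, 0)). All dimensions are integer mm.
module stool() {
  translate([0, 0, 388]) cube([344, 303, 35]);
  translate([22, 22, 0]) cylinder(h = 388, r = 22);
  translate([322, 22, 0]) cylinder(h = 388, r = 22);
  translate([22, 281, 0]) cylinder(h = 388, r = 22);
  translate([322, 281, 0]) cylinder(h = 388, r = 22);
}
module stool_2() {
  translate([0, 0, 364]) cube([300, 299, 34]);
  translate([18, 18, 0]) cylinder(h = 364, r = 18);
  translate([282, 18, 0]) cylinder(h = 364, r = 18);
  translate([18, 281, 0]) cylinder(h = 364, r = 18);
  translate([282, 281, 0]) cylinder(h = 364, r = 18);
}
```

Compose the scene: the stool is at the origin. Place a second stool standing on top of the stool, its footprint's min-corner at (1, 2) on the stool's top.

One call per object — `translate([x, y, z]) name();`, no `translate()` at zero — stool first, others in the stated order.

stool();
translate([1, 2, 423]) stool_2();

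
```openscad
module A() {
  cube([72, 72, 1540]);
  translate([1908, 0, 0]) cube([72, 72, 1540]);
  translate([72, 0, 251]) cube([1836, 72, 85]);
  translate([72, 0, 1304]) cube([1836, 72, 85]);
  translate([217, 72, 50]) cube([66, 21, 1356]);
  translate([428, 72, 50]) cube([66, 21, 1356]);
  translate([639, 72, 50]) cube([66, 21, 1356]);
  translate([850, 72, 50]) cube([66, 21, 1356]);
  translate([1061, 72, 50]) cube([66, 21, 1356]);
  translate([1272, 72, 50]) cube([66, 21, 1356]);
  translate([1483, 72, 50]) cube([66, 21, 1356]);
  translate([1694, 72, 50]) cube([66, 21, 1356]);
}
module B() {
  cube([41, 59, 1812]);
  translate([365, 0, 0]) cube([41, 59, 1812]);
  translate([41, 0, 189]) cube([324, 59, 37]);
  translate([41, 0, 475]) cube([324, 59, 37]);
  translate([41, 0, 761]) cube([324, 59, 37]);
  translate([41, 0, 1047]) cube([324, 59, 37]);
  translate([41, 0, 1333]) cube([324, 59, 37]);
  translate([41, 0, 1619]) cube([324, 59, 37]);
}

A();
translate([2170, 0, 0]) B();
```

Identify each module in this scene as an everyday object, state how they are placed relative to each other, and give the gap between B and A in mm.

A is a fence section. B is a ladder. The ladder is on the floor beside the fence section on its +x side. The gap between the ladder and the fence section is 190 mm.

The ladder's nearest face is 190 mm from the fence section's +x face.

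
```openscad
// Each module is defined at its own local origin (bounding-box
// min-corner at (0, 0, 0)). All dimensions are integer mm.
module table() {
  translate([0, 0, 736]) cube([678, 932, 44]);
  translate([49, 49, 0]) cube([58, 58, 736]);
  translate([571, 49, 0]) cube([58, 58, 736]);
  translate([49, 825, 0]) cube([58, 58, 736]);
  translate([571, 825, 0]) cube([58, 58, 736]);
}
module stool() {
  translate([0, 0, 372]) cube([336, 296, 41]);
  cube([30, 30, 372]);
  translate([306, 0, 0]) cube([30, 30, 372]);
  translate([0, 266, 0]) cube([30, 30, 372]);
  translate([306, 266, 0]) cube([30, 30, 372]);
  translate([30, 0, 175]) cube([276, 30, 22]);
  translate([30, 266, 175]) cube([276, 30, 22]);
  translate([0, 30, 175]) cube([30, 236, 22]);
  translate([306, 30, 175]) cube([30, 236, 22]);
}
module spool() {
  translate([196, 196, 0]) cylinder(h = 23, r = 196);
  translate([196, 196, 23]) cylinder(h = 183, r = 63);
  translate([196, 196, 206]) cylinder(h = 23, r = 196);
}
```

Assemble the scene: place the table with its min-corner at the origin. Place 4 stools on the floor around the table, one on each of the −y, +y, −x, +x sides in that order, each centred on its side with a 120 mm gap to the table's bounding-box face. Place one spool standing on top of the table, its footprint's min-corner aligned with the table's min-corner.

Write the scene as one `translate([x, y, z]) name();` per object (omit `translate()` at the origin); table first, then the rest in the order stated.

table();
translate([171, -416, 0]) stool();
translate([171, 1052, 0]) stool();
translate([-456, 318, 0]) stool();
translate([798, 318, 0]) stool();
translate([0, 0, 780]) spool();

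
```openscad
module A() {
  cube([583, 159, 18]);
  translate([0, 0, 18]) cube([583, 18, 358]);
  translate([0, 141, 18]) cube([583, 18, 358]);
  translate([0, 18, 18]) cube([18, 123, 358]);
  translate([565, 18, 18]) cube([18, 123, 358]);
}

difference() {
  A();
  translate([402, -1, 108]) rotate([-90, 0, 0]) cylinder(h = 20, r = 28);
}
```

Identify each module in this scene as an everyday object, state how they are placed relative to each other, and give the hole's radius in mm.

A is an open box. The open box has a circular hole through its front wall. The hole's radius is 28 mm.

The subtracted cylinder has r = 28 mm.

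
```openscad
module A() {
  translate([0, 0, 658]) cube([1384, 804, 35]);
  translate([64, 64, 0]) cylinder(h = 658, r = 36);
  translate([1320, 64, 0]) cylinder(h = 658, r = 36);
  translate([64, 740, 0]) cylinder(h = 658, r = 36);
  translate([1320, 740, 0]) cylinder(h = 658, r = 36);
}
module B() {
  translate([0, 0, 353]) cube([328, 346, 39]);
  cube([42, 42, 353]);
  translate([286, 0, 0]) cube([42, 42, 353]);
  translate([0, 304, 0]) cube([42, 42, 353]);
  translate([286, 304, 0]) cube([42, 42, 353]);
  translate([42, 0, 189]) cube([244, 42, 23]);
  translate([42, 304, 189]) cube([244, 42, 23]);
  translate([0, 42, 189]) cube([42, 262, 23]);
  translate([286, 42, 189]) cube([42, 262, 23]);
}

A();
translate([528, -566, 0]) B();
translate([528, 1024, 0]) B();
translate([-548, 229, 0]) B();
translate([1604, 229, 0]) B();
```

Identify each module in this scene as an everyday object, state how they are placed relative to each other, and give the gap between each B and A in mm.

A is a table. B is a stool. Four stools sit around the table at the −y, +y, −x, +x sides. The gap between each stool and the table is 220 mm.

Each stool's nearest face is 220 mm from the table's bounding box.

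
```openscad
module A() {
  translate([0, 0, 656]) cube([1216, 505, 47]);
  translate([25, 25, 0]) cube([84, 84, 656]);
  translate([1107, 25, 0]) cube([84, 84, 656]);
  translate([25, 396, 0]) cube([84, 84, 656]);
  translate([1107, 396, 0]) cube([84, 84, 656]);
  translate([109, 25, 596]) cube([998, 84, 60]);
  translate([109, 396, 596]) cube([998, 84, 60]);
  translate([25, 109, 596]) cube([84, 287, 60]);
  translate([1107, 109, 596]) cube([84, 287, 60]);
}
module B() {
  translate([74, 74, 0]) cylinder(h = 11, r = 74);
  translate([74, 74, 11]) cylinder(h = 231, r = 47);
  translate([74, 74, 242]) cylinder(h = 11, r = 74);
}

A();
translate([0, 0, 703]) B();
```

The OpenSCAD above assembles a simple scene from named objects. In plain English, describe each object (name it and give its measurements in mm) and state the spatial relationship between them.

A is a rectangular dining table. The top is 1216×505×47 mm with its upper surface at z = 703 mm. It stands on four 84×84 mm square legs, each inset 25 mm from the nearest pair of top edges, running from the floor to the underside of the top. Four apron rails, 84 mm thick and 60 mm tall, run between adjacent legs with their top edges flush with the underside of the top and their outer faces flush with the legs' outer faces.

B is a spool: two coaxial disc flanges of radius 74 mm and thickness 11 mm, joined by a core cylinder of radius 47 mm and height 231 mm. The lower flange rests on z = 0 and the three cylinders share a vertical axis.

The spool is on top of the table.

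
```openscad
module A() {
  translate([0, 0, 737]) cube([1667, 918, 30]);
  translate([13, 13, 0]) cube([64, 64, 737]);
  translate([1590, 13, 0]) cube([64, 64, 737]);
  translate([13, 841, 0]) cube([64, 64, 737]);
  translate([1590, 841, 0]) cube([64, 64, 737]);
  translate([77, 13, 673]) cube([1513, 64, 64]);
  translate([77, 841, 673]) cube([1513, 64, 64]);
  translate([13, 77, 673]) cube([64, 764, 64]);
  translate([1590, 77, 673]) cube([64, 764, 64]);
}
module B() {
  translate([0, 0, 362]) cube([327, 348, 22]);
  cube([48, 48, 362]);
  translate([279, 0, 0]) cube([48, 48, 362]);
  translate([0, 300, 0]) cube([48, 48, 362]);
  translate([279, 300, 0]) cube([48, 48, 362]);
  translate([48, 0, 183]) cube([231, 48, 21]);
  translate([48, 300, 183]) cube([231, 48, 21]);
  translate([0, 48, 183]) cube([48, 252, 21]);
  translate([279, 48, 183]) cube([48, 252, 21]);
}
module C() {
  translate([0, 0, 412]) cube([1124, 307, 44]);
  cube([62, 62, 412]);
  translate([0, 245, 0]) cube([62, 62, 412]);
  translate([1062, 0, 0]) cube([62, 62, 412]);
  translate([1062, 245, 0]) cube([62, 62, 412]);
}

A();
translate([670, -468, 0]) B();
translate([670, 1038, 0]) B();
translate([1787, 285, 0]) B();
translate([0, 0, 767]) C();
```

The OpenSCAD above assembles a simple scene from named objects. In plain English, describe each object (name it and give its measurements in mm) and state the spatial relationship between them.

A is a table: top 1667 mm (x) × 918 mm (y), 30 mm thick, upper face at z = 767 mm, on four 64×64 mm square legs, each inset 13 mm from the nearest pair of top edges, running from z = 0 to the bottom of the top. Four apron rails, 64 mm thick and 64 mm tall, run between adjacent legs with their top edges flush with the underside of the top and their outer faces flush with the legs' outer faces.

B is a simple wooden stool: a rectangular seat 327 mm (x) by 348 mm (y), 22 mm thick, top face at z = 384 mm, on four square legs, each 48×48 mm in cross-section. The legs rest on z = 0, each flush with a corner of the seat. Four stretchers, 48 mm wide and 21 mm tall, connect adjacent legs with their undersides at z = 183 mm, each running between the inner faces of the legs it joins and aligned with the legs' outer faces on the other axis.

C is a bench: a 1124×307 mm seat slab, 44 mm thick, top at z = 456 mm, on four 62×62 mm square legs flush with the seat corners and standing on z = 0.

Three stools sit around the table at the −y, +y, +x sides. The bench is on top of the table.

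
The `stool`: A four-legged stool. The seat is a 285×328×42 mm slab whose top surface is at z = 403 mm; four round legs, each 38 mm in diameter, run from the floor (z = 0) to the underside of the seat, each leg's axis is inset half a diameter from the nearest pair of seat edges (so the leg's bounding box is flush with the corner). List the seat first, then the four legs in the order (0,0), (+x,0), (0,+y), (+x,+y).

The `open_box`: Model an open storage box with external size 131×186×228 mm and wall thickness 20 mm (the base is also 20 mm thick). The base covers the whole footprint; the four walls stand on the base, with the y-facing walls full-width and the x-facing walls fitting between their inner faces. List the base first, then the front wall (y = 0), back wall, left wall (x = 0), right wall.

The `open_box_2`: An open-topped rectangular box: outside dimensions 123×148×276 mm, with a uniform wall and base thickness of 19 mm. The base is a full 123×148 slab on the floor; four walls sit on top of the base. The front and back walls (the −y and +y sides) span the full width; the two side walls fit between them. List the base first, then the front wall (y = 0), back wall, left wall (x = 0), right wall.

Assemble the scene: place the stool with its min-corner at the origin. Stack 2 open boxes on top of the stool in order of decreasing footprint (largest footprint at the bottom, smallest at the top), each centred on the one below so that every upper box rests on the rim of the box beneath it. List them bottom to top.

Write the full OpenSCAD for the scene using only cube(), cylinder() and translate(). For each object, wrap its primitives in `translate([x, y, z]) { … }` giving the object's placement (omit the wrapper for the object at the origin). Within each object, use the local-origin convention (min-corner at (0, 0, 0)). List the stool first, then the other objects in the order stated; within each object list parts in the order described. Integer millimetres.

translate([0, 0, 361]) cube([285, 328, 42]);
translate([19, 19, 0]) cylinder(h = 361, r = 19);
translate([266, 19, 0]) cylinder(h = 361, r = 19);
translate([19, 309, 0]) cylinder(h = 361, r = 19);
translate([266, 309, 0]) cylinder(h = 361, r = 19);
translate([77, 71, 403]) {
  cube([131, 186, 20]);
  translate([0, 0, 20]) cube([131, 20, 208]);
  translate([0, 166, 20]) cube([131, 20, 208]);
  translate([0, 20, 20]) cube([20, 146, 208]);
  translate([111, 20, 20]) cube([20, 146, 208]);
}
translate([81, 90, 631]) {
  cube([123, 148, 19]);
  translate([0, 0, 19]) cube([123, 19, 257]);
  translate([0, 129, 19]) cube([123, 19, 257]);
  translate([0, 19, 19]) cube([19, 110, 257]);
  translate([104, 19, 19]) cube([19, 110, 257]);
}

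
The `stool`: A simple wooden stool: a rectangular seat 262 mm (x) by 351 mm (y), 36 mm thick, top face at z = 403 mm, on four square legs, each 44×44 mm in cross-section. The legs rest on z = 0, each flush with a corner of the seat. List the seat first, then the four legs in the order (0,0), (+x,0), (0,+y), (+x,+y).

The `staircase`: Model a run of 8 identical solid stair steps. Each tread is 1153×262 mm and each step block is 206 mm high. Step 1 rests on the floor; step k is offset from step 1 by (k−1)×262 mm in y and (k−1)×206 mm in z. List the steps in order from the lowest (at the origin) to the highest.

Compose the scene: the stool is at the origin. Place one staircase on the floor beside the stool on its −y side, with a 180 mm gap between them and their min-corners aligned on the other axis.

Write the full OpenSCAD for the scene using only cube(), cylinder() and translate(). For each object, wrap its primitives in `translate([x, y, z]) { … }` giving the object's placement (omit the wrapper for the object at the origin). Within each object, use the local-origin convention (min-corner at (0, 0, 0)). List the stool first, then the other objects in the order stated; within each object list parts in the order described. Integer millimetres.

translate([0, 0, 367]) cube([262, 351, 36]);
cube([44, 44, 367]);
translate([218, 0, 0]) cube([44, 44, 367]);
translate([0, 307, 0]) cube([44, 44, 367]);
translate([218, 307, 0]) cube([44, 44, 367]);
translate([0, -2276, 0]) {
  cube([1153, 262, 206]);
  translate([0, 262, 206]) cube([1153, 262, 206]);
  translate([0, 524, 412]) cube([1153, 262, 206]);
  translate([0, 786, 618]) cube([1153, 262, 206]);
  translate([0, 1048, 824]) cube([1153, 262, 206]);
  translate([0, 1310, 1030]) cube([1153, 262, 206]);
  translate([0, 1572, 1236]) cube([1153, 262, 206]);
  translate([0, 1834, 1442]) cube([1153, 262, 206]);
}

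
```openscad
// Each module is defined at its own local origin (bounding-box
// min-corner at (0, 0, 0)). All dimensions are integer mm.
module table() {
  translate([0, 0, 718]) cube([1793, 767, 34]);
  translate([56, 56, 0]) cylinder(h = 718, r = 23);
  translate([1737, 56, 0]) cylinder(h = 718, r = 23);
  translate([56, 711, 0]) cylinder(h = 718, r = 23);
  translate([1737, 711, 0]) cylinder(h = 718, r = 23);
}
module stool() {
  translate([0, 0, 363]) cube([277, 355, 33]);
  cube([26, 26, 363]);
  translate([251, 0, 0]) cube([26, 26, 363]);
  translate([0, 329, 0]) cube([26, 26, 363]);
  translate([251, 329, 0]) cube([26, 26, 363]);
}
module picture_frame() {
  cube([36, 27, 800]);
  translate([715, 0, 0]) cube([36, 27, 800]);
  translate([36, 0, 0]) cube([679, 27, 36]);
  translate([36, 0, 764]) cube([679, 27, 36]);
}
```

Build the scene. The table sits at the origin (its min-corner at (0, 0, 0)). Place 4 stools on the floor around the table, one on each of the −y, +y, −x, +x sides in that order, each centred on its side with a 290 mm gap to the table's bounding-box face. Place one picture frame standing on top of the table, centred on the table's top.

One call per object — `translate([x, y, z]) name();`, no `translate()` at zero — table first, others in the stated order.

table();
translate([758, -645, 0]) stool();
translate([758, 1057, 0]) stool();
translate([-567, 206, 0]) stool();
translate([2083, 206, 0]) stool();
translate([521, 370, 752]) picture_frame();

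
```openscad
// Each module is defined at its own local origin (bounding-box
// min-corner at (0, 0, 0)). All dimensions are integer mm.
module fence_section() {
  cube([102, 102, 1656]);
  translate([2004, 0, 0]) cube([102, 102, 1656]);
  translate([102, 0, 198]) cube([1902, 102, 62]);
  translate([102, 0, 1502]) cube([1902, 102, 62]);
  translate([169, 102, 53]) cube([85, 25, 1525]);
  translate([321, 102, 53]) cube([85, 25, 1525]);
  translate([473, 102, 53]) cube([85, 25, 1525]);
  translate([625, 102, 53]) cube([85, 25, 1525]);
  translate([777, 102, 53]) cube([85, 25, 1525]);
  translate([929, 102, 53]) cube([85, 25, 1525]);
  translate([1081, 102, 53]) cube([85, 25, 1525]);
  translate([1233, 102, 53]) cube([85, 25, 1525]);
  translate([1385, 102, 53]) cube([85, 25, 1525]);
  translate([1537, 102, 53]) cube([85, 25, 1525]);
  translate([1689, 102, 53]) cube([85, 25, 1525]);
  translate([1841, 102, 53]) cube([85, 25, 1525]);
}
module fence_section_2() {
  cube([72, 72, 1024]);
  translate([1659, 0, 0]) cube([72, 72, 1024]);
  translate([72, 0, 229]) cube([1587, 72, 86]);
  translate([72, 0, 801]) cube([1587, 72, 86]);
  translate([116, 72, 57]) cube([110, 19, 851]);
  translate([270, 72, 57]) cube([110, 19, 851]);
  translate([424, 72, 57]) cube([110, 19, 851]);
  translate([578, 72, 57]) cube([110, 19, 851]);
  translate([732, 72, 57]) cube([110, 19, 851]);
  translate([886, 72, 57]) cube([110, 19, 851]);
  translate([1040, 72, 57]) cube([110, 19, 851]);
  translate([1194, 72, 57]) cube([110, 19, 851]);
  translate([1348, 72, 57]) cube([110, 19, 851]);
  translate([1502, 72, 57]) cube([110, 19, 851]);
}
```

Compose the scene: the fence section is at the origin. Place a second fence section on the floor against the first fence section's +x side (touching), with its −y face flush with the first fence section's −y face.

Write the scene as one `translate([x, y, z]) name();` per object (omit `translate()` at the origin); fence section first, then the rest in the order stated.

fence_section();
translate([2106, 0, 0]) fence_section_2();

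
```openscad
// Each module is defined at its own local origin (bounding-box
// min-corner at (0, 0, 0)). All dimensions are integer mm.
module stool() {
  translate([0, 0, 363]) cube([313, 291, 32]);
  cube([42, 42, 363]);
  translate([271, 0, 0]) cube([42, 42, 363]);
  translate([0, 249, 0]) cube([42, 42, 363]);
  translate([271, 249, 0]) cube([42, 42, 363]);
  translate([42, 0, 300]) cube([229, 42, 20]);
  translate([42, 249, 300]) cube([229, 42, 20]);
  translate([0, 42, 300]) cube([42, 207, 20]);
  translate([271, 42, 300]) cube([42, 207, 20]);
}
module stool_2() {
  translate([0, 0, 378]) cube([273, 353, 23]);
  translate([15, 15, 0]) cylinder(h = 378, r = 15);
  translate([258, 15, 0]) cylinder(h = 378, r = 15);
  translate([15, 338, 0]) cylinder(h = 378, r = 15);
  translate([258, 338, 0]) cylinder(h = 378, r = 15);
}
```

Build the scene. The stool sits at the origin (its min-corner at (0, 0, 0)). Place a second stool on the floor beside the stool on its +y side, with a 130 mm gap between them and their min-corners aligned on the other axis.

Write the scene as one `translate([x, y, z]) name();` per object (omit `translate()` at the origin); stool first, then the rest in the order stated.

stool();
translate([0, 421, 0]) stool_2();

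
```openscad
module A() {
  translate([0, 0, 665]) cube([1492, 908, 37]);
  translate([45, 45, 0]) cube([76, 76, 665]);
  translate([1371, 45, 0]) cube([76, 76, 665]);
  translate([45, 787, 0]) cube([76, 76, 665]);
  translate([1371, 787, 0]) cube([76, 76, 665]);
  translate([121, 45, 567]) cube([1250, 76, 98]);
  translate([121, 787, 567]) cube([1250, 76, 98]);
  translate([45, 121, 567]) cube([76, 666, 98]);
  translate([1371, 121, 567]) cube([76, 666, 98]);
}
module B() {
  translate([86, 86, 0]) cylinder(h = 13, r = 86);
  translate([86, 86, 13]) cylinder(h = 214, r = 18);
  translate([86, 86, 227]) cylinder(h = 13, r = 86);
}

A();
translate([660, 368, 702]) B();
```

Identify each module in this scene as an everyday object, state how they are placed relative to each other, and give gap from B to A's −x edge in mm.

A is a table. B is a spool. The spool is on top of the table, centred. The gap from the spool to the table's −x edge is 660 mm.

The spool's min-x is at 660; the table's min-x is 0; gap = 660 mm.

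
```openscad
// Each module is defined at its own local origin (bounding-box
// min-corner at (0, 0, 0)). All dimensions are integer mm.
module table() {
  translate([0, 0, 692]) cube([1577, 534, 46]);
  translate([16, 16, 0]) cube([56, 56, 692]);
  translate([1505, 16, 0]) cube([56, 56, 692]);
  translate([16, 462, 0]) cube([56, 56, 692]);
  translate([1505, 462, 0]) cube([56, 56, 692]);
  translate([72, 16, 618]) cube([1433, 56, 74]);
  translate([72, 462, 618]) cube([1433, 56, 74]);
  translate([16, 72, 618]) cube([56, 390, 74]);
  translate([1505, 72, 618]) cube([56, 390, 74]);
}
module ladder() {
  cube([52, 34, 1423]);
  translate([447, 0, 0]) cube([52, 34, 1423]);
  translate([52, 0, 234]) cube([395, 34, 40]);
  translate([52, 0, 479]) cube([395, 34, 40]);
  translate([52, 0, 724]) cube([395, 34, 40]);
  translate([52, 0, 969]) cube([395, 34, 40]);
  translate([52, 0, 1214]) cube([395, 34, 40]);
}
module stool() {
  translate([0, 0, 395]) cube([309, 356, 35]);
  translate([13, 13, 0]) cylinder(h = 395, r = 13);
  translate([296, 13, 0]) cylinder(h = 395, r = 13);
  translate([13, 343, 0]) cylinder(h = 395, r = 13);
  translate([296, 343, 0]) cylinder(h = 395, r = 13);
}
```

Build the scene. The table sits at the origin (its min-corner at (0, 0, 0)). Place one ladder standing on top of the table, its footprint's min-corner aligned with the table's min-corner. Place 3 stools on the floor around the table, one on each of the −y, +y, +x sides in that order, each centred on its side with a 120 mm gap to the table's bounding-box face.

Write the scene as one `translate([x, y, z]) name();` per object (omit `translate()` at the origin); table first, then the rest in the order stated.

table();
translate([0, 0, 738]) ladder();
translate([634, -476, 0]) stool();
translate([634, 654, 0]) stool();
translate([1697, 89, 0]) stool();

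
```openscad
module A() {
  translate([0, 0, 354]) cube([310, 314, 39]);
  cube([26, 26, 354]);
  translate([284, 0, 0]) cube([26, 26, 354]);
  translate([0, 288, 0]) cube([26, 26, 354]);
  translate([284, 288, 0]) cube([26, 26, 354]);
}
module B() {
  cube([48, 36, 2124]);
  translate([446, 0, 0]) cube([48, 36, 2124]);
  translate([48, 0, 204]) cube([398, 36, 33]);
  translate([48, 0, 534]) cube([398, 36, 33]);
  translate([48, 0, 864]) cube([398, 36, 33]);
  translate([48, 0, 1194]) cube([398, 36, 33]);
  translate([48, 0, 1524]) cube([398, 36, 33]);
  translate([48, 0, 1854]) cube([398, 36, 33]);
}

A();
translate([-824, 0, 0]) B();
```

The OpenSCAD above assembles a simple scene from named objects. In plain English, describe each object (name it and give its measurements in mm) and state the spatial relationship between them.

A is a four-legged stool. The seat is a 310×314×39 mm slab whose top surface is at z = 393 mm; four square legs, each 26×26 mm in cross-section, run from the floor (z = 0) to the underside of the seat, each flush with a corner of the seat.

B is a wooden ladder with two side rails of 48×36 mm section and 2124 mm height, set 494 mm apart overall. Between them run 6 rectangular rungs (36 mm deep, 33 mm thick), front faces flush with the rails' −y face. The bottom of the first rung is 204 mm above the floor and each subsequent rung is 330 mm higher than the one below.

The ladder is on the floor beside the stool on its −x side.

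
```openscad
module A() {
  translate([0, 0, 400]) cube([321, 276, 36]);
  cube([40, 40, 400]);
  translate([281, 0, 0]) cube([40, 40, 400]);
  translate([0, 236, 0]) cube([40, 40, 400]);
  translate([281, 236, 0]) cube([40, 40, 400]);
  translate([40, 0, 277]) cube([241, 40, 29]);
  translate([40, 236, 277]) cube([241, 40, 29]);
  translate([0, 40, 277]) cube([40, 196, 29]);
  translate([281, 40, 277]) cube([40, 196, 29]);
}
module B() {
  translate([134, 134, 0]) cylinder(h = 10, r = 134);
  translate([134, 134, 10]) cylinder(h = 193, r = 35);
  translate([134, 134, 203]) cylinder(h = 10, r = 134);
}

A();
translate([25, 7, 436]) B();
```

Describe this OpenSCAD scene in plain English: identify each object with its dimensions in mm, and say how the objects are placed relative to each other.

A is a four-legged stool. The seat is 321×276 mm, 36 mm thick, top at z = 436 mm. It stands on four square legs, each 40×40 mm in cross-section, from z = 0 to the seat underside, each flush with a corner of the seat. Four stretchers, 40 mm wide and 29 mm tall, connect adjacent legs with their undersides at z = 277 mm, each running between the inner faces of the legs it joins and aligned with the legs' outer faces on the other axis.

B is a spool: two coaxial disc flanges of radius 134 mm and thickness 10 mm, joined by a core cylinder of radius 35 mm and height 193 mm. The lower flange rests on z = 0 and the three cylinders share a vertical axis.

The spool is on top of the stool.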